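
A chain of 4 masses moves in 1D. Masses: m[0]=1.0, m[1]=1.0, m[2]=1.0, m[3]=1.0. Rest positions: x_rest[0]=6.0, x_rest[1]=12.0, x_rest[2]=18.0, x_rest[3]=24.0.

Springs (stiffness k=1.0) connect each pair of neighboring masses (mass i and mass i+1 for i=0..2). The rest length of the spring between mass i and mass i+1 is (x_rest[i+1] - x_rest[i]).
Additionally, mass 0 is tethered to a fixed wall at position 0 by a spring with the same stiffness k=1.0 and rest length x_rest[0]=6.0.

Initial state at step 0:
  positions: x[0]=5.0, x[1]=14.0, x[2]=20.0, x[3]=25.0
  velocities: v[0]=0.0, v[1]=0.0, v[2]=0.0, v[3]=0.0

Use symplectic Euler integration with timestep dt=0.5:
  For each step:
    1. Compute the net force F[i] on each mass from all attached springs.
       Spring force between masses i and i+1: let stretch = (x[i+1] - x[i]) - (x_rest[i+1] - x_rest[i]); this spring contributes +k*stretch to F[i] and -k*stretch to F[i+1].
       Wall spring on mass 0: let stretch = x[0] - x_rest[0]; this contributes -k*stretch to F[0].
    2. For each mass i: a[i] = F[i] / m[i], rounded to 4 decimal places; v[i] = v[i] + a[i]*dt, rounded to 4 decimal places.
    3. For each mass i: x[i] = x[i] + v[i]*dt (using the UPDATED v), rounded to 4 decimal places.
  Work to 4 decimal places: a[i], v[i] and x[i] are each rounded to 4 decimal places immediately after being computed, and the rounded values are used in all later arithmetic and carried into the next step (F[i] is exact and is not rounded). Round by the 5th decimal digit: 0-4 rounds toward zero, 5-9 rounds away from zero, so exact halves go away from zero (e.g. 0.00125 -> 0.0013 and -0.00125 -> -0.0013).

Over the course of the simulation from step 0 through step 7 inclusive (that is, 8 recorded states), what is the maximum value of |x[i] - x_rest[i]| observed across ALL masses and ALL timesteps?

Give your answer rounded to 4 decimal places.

Answer: 2.0469

Derivation:
Step 0: x=[5.0000 14.0000 20.0000 25.0000] v=[0.0000 0.0000 0.0000 0.0000]
Step 1: x=[6.0000 13.2500 19.7500 25.2500] v=[2.0000 -1.5000 -0.5000 0.5000]
Step 2: x=[7.3125 12.3125 19.2500 25.6250] v=[2.6250 -1.8750 -1.0000 0.7500]
Step 3: x=[8.0469 11.8594 18.6094 25.9063] v=[1.4688 -0.9063 -1.2813 0.5625]
Step 4: x=[7.7227 12.1407 18.1055 25.8633] v=[-0.6484 0.5625 -1.0079 -0.0860]
Step 5: x=[6.5723 12.8087 18.0498 25.3809] v=[-2.3008 1.3359 -0.1114 -0.9649]
Step 6: x=[5.3379 13.2279 18.5166 24.5657] v=[-2.4688 0.8383 0.9336 -1.6305]
Step 7: x=[4.7415 12.9967 19.1735 23.7382] v=[-1.1928 -0.4624 1.3138 -1.6551]
Max displacement = 2.0469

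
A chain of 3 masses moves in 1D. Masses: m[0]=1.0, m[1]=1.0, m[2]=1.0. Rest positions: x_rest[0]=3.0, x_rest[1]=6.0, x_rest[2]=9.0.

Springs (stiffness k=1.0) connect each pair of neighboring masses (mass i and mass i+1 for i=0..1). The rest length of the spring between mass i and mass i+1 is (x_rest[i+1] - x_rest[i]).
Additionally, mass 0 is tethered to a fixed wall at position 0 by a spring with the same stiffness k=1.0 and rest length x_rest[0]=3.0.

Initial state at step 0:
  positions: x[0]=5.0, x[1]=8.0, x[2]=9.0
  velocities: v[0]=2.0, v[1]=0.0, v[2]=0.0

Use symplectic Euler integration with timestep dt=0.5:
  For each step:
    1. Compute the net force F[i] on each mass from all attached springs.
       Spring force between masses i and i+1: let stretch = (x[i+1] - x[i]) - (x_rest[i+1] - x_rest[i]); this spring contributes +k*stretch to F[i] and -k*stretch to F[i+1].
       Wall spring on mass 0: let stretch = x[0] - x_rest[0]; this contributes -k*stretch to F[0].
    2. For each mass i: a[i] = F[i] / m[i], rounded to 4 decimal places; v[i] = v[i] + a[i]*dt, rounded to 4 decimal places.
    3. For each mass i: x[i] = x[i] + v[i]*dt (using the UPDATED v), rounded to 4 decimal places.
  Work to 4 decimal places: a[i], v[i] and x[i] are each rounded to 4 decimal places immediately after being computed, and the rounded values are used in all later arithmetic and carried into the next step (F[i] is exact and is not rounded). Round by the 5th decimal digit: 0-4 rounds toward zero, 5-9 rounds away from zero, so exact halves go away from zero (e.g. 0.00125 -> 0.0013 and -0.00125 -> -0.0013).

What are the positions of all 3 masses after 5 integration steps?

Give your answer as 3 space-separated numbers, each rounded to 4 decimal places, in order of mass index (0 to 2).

Answer: 1.5469 7.0938 11.4239

Derivation:
Step 0: x=[5.0000 8.0000 9.0000] v=[2.0000 0.0000 0.0000]
Step 1: x=[5.5000 7.5000 9.5000] v=[1.0000 -1.0000 1.0000]
Step 2: x=[5.1250 7.0000 10.2500] v=[-0.7500 -1.0000 1.5000]
Step 3: x=[3.9375 6.8438 10.9375] v=[-2.3750 -0.3125 1.3750]
Step 4: x=[2.4922 6.9844 11.3516] v=[-2.8906 0.2812 0.8282]
Step 5: x=[1.5469 7.0938 11.4239] v=[-1.8906 0.2187 0.1446]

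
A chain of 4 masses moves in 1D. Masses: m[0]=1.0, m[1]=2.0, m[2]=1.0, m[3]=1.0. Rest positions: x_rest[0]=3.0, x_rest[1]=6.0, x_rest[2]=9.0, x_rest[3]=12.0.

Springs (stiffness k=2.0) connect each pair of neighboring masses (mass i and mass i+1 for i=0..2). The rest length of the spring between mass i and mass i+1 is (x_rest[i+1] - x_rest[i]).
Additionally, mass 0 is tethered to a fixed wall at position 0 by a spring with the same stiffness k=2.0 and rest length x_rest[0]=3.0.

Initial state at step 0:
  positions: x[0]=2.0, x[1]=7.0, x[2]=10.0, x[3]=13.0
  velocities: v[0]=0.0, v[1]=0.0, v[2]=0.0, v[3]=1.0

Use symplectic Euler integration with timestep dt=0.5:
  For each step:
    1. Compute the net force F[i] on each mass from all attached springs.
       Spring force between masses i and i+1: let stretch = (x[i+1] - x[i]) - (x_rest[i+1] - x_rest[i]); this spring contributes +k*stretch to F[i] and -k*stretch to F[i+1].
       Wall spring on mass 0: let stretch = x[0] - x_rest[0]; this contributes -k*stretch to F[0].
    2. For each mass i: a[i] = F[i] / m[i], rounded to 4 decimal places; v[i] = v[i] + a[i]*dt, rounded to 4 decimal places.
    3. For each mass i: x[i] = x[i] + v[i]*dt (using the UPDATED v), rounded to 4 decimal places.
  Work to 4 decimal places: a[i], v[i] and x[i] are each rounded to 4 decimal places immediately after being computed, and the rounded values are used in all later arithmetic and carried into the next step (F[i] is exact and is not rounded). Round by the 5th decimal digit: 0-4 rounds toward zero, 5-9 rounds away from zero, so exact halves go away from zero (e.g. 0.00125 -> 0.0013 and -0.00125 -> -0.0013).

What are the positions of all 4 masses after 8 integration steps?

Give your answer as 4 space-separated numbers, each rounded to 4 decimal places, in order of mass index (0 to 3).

Step 0: x=[2.0000 7.0000 10.0000 13.0000] v=[0.0000 0.0000 0.0000 1.0000]
Step 1: x=[3.5000 6.5000 10.0000 13.5000] v=[3.0000 -1.0000 0.0000 1.0000]
Step 2: x=[4.7500 6.1250 10.0000 13.7500] v=[2.5000 -0.7500 0.0000 0.5000]
Step 3: x=[4.3125 6.3750 9.9375 13.6250] v=[-0.8750 0.5000 -0.1250 -0.2500]
Step 4: x=[2.7500 7.0000 9.9375 13.1563] v=[-3.1250 1.2500 0.0000 -0.9375]
Step 5: x=[1.9375 7.2969 10.0782 12.5782] v=[-1.6250 0.5938 0.2813 -1.1563]
Step 6: x=[2.8360 6.9493 10.0782 12.2501] v=[1.7969 -0.6953 0.0000 -0.6563]
Step 7: x=[4.3731 6.3556 9.5997 12.3360] v=[3.0742 -1.1875 -0.9570 0.1718]
Step 8: x=[4.7149 6.0773 8.8673 12.5538] v=[0.6836 -0.5567 -1.4648 0.4355]

Answer: 4.7149 6.0773 8.8673 12.5538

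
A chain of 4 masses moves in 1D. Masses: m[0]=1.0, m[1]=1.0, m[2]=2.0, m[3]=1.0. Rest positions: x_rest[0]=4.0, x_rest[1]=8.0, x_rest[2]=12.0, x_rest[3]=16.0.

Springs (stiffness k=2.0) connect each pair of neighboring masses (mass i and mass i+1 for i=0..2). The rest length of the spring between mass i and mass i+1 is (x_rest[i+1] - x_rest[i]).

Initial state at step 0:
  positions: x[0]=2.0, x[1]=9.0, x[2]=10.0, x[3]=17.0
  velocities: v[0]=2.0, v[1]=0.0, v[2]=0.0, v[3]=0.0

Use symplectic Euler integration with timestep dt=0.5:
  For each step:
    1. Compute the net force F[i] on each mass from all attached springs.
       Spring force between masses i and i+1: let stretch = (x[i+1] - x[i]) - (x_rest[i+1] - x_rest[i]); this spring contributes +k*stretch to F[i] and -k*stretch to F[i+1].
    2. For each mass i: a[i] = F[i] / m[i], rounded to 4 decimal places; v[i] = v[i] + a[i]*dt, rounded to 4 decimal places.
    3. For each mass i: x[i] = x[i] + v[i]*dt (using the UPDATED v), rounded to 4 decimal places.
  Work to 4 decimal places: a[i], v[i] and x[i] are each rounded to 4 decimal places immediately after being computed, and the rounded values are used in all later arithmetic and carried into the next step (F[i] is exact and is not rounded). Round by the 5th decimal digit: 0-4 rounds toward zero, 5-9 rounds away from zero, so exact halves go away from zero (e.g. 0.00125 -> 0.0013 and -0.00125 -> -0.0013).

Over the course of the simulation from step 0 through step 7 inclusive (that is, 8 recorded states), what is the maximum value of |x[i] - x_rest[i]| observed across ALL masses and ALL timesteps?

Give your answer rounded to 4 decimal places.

Step 0: x=[2.0000 9.0000 10.0000 17.0000] v=[2.0000 0.0000 0.0000 0.0000]
Step 1: x=[4.5000 6.0000 11.5000 15.5000] v=[5.0000 -6.0000 3.0000 -3.0000]
Step 2: x=[5.7500 5.0000 12.6250 14.0000] v=[2.5000 -2.0000 2.2500 -3.0000]
Step 3: x=[4.6250 8.1875 12.1875 13.8125] v=[-2.2500 6.3750 -0.8750 -0.3750]
Step 4: x=[3.2813 11.5938 11.1563 14.8125] v=[-2.6875 6.8125 -2.0625 2.0000]
Step 5: x=[4.0938 10.6251 11.1485 15.9844] v=[1.6250 -1.9375 -0.0157 2.3438]
Step 6: x=[6.1720 6.6524 12.2188 16.7384] v=[4.1563 -7.9454 2.1406 1.5079]
Step 7: x=[6.4904 5.2227 13.0274 17.2326] v=[0.6367 -2.8594 1.6172 0.9883]
Max displacement = 3.5938

Answer: 3.5938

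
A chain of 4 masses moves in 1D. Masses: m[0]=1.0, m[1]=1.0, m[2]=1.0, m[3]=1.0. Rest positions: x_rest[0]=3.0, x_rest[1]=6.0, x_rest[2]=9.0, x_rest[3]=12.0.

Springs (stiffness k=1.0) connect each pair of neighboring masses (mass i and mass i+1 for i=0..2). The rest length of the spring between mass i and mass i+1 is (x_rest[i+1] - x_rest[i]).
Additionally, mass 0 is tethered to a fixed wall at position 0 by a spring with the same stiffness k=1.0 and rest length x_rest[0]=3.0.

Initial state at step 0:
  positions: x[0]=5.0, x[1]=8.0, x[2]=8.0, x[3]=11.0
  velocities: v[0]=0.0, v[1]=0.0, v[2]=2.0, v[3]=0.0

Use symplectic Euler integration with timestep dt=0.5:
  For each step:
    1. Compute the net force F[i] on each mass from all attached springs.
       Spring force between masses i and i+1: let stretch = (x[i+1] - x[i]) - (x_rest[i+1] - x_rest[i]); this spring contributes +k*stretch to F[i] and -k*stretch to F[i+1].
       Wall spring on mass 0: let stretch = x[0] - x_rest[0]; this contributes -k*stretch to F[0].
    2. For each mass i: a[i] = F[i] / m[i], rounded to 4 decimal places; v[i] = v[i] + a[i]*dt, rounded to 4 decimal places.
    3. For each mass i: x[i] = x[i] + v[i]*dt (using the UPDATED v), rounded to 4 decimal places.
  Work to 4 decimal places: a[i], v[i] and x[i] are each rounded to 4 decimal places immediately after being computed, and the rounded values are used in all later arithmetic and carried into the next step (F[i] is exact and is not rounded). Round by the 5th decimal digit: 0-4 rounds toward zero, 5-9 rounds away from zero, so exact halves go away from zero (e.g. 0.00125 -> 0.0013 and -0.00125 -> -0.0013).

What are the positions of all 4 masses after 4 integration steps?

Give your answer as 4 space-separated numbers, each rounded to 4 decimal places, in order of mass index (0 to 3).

Answer: 1.6406 6.1915 10.7266 14.1719

Derivation:
Step 0: x=[5.0000 8.0000 8.0000 11.0000] v=[0.0000 0.0000 2.0000 0.0000]
Step 1: x=[4.5000 7.2500 9.7500 11.0000] v=[-1.0000 -1.5000 3.5000 0.0000]
Step 2: x=[3.5625 6.4375 11.1875 11.4375] v=[-1.8750 -1.6250 2.8750 0.8750]
Step 3: x=[2.4531 6.0938 11.5000 12.5625] v=[-2.2188 -0.6875 0.6250 2.2500]
Step 4: x=[1.6406 6.1915 10.7266 14.1719] v=[-1.6250 0.1953 -1.5469 3.2188]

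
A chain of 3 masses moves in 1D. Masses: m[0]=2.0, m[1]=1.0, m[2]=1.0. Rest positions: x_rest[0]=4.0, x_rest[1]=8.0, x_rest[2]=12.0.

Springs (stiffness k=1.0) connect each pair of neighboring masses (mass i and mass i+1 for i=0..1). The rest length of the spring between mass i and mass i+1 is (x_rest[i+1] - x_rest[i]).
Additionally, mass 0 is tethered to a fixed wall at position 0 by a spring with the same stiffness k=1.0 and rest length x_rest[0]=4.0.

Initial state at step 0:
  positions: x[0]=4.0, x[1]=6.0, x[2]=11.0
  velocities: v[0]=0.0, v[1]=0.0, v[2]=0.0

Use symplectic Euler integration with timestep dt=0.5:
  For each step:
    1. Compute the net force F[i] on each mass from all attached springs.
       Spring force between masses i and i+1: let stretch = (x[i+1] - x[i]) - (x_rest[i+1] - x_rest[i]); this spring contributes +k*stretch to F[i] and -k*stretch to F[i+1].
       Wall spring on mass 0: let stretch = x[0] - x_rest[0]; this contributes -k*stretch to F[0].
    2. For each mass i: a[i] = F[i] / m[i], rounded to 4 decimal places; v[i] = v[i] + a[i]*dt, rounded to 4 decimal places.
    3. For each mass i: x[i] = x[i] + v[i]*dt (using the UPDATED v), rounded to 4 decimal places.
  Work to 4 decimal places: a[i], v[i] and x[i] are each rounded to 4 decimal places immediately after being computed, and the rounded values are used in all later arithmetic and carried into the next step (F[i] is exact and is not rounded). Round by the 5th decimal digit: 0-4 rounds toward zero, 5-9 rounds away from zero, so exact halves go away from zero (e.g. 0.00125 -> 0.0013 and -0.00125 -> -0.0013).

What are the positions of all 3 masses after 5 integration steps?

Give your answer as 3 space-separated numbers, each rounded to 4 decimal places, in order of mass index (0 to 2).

Step 0: x=[4.0000 6.0000 11.0000] v=[0.0000 0.0000 0.0000]
Step 1: x=[3.7500 6.7500 10.7500] v=[-0.5000 1.5000 -0.5000]
Step 2: x=[3.4063 7.7500 10.5000] v=[-0.6875 2.0000 -0.5000]
Step 3: x=[3.1797 8.3516 10.5625] v=[-0.4532 1.2032 0.1250]
Step 4: x=[3.2022 8.2130 11.0723] v=[0.0449 -0.2773 1.0196]
Step 5: x=[3.4508 7.5365 11.8673] v=[0.4971 -1.3531 1.5900]

Answer: 3.4508 7.5365 11.8673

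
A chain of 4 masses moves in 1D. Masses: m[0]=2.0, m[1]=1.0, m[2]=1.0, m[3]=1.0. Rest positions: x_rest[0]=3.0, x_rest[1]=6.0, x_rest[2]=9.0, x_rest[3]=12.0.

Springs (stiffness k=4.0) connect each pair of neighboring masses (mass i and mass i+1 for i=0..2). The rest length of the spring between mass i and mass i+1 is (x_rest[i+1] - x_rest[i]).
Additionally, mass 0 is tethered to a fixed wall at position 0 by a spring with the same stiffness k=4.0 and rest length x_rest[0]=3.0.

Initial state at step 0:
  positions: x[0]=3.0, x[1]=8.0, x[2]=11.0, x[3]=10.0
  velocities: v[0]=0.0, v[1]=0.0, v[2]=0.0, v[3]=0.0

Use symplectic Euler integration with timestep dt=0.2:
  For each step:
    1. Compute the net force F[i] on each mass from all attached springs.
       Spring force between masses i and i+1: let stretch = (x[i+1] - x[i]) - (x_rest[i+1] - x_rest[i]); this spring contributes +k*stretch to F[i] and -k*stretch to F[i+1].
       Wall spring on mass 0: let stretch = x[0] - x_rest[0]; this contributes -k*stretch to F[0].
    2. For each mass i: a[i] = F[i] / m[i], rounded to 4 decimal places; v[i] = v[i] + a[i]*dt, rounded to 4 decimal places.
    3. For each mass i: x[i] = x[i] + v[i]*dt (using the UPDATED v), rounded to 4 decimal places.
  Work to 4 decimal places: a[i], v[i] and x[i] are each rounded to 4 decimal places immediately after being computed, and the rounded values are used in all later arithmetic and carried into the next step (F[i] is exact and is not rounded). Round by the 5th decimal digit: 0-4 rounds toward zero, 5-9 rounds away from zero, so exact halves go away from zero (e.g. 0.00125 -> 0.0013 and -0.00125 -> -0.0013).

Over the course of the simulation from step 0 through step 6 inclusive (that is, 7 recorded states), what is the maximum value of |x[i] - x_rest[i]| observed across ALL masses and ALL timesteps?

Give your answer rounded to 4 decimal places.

Step 0: x=[3.0000 8.0000 11.0000 10.0000] v=[0.0000 0.0000 0.0000 0.0000]
Step 1: x=[3.1600 7.6800 10.3600 10.6400] v=[0.8000 -1.6000 -3.2000 3.2000]
Step 2: x=[3.4288 7.0656 9.3360 11.7152] v=[1.3440 -3.0720 -5.1200 5.3760]
Step 3: x=[3.7142 6.2326 8.3294 12.8897] v=[1.4272 -4.1651 -5.0330 5.8726]
Step 4: x=[3.9040 5.3321 7.7170 13.8146] v=[0.9489 -4.5024 -3.0622 4.6244]
Step 5: x=[3.8957 4.5847 7.6986 14.2439] v=[-0.0415 -3.7370 -0.0920 2.1463]
Step 6: x=[3.6309 4.2253 8.2292 14.1059] v=[-1.3242 -1.7971 2.6531 -0.6899]
Max displacement = 2.2439

Answer: 2.2439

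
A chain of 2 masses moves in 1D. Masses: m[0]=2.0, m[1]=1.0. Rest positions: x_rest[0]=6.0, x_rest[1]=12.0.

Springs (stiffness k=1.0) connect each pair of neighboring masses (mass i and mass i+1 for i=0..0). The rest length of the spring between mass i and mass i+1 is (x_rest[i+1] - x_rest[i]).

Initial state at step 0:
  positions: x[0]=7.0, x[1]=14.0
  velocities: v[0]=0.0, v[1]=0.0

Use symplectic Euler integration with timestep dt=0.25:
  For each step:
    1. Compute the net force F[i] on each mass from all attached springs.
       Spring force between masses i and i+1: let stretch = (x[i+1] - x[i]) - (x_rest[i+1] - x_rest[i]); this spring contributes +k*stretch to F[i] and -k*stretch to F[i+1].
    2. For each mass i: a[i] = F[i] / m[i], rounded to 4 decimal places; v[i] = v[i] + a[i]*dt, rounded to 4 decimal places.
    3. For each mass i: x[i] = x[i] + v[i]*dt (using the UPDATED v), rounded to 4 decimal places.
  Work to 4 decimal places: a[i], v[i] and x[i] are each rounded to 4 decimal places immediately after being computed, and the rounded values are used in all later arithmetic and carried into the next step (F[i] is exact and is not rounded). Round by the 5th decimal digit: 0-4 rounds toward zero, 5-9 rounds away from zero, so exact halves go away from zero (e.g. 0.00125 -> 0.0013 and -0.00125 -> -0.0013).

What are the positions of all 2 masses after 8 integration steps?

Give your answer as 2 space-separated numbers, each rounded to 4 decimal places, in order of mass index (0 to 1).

Answer: 7.6250 12.7510

Derivation:
Step 0: x=[7.0000 14.0000] v=[0.0000 0.0000]
Step 1: x=[7.0313 13.9375] v=[0.1250 -0.2500]
Step 2: x=[7.0909 13.8184] v=[0.2383 -0.4766]
Step 3: x=[7.1732 13.6538] v=[0.3293 -0.6585]
Step 4: x=[7.2706 13.4591] v=[0.3894 -0.7787]
Step 5: x=[7.3739 13.2527] v=[0.4130 -0.8258]
Step 6: x=[7.4734 13.0538] v=[0.3979 -0.7955]
Step 7: x=[7.5598 12.8812] v=[0.3455 -0.6906]
Step 8: x=[7.6250 12.7510] v=[0.2607 -0.5210]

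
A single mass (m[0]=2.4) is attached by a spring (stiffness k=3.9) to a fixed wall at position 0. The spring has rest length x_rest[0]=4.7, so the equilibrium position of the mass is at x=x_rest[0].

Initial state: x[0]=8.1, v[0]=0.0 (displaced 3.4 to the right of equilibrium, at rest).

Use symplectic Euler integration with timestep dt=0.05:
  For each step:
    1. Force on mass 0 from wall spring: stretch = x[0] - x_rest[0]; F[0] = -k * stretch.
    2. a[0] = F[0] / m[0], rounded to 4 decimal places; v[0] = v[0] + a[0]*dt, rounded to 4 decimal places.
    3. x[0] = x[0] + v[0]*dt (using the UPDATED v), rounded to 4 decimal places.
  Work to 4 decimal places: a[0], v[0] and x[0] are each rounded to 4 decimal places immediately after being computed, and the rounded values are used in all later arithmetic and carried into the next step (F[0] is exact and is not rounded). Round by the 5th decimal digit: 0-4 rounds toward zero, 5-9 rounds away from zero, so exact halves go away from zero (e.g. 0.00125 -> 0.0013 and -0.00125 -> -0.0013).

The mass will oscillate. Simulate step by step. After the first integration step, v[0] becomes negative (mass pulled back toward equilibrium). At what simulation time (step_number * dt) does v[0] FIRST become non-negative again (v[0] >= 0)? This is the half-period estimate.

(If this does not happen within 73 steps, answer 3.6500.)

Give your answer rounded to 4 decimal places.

Answer: 2.5000

Derivation:
Step 0: x=[8.1000] v=[0.0000]
Step 1: x=[8.0862] v=[-0.2763]
Step 2: x=[8.0586] v=[-0.5514]
Step 3: x=[8.0174] v=[-0.8243]
Step 4: x=[7.9627] v=[-1.0938]
Step 5: x=[7.8948] v=[-1.3589]
Step 6: x=[7.8139] v=[-1.6185]
Step 7: x=[7.7203] v=[-1.8715]
Step 8: x=[7.6145] v=[-2.1169]
Step 9: x=[7.4968] v=[-2.3537]
Step 10: x=[7.3678] v=[-2.5809]
Step 11: x=[7.2279] v=[-2.7977]
Step 12: x=[7.0777] v=[-3.0031]
Step 13: x=[6.9179] v=[-3.1963]
Step 14: x=[6.7491] v=[-3.3765]
Step 15: x=[6.5720] v=[-3.5430]
Step 16: x=[6.3872] v=[-3.6951]
Step 17: x=[6.1956] v=[-3.8322]
Step 18: x=[5.9979] v=[-3.9537]
Step 19: x=[5.7949] v=[-4.0592]
Step 20: x=[5.5875] v=[-4.1482]
Step 21: x=[5.3765] v=[-4.2203]
Step 22: x=[5.1627] v=[-4.2753]
Step 23: x=[4.9471] v=[-4.3129]
Step 24: x=[4.7305] v=[-4.3330]
Step 25: x=[4.5137] v=[-4.3355]
Step 26: x=[4.2977] v=[-4.3204]
Step 27: x=[4.0833] v=[-4.2877]
Step 28: x=[3.8714] v=[-4.2376]
Step 29: x=[3.6629] v=[-4.1703]
Step 30: x=[3.4586] v=[-4.0860]
Step 31: x=[3.2593] v=[-3.9851]
Step 32: x=[3.0659] v=[-3.8680]
Step 33: x=[2.8791] v=[-3.7352]
Step 34: x=[2.6997] v=[-3.5873]
Step 35: x=[2.5285] v=[-3.4248]
Step 36: x=[2.3661] v=[-3.2484]
Step 37: x=[2.2132] v=[-3.0588]
Step 38: x=[2.0704] v=[-2.8567]
Step 39: x=[1.9383] v=[-2.6430]
Step 40: x=[1.8174] v=[-2.4186]
Step 41: x=[1.7082] v=[-2.1844]
Step 42: x=[1.6111] v=[-1.9413]
Step 43: x=[1.5266] v=[-1.6903]
Step 44: x=[1.4550] v=[-1.4325]
Step 45: x=[1.3966] v=[-1.1688]
Step 46: x=[1.3516] v=[-0.9004]
Step 47: x=[1.3202] v=[-0.6283]
Step 48: x=[1.3025] v=[-0.3537]
Step 49: x=[1.2986] v=[-0.0777]
Step 50: x=[1.3085] v=[0.1987]
First v>=0 after going negative at step 50, time=2.5000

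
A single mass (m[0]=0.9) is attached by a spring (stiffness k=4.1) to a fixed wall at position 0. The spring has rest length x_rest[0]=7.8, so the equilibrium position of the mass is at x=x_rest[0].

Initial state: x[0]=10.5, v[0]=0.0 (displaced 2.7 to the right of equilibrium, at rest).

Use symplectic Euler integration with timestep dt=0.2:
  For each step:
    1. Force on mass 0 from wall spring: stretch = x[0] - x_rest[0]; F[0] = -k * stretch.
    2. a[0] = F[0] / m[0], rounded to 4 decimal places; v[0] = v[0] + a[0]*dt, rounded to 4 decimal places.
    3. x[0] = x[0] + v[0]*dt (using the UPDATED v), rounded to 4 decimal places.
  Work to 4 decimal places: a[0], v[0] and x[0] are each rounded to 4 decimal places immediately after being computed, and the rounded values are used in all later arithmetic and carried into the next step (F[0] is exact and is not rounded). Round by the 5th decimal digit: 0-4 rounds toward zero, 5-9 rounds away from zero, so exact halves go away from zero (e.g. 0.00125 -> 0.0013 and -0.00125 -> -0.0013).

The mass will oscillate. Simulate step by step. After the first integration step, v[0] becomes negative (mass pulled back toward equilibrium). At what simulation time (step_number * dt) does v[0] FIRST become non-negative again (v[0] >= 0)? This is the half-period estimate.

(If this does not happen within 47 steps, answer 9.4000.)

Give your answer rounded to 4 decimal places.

Step 0: x=[10.5000] v=[0.0000]
Step 1: x=[10.0080] v=[-2.4600]
Step 2: x=[9.1137] v=[-4.4717]
Step 3: x=[7.9800] v=[-5.6686]
Step 4: x=[6.8135] v=[-5.8326]
Step 5: x=[5.8267] v=[-4.9338]
Step 6: x=[5.1995] v=[-3.1359]
Step 7: x=[5.0462] v=[-0.7666]
Step 8: x=[5.3947] v=[1.7424]
First v>=0 after going negative at step 8, time=1.6000

Answer: 1.6000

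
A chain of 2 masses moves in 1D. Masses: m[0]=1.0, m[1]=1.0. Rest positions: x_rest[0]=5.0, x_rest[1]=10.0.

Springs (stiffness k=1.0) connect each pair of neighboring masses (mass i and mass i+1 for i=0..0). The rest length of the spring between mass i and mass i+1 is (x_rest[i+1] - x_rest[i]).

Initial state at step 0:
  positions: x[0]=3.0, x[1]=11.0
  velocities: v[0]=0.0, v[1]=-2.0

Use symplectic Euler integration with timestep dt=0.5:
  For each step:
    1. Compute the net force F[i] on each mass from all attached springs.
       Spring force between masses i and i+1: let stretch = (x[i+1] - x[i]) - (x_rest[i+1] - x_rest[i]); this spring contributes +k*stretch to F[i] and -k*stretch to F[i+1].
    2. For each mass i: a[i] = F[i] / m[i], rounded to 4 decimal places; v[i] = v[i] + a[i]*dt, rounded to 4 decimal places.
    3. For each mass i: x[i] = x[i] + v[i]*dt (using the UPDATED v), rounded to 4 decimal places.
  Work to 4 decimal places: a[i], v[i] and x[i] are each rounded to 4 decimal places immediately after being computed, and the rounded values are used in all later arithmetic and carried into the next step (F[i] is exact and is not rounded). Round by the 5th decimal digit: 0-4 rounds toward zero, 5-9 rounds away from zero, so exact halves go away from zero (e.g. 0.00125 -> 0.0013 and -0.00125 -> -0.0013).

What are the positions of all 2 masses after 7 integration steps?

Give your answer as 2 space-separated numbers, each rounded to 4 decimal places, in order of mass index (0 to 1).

Step 0: x=[3.0000 11.0000] v=[0.0000 -2.0000]
Step 1: x=[3.7500 9.2500] v=[1.5000 -3.5000]
Step 2: x=[4.6250 7.3750] v=[1.7500 -3.7500]
Step 3: x=[4.9375 6.0625] v=[0.6250 -2.6250]
Step 4: x=[4.2813 5.7188] v=[-1.3125 -0.6875]
Step 5: x=[2.7344 6.2657] v=[-3.0938 1.0938]
Step 6: x=[0.8203 7.1798] v=[-3.8282 1.8282]
Step 7: x=[-0.7540 7.7541] v=[-3.1485 1.1485]

Answer: -0.7540 7.7541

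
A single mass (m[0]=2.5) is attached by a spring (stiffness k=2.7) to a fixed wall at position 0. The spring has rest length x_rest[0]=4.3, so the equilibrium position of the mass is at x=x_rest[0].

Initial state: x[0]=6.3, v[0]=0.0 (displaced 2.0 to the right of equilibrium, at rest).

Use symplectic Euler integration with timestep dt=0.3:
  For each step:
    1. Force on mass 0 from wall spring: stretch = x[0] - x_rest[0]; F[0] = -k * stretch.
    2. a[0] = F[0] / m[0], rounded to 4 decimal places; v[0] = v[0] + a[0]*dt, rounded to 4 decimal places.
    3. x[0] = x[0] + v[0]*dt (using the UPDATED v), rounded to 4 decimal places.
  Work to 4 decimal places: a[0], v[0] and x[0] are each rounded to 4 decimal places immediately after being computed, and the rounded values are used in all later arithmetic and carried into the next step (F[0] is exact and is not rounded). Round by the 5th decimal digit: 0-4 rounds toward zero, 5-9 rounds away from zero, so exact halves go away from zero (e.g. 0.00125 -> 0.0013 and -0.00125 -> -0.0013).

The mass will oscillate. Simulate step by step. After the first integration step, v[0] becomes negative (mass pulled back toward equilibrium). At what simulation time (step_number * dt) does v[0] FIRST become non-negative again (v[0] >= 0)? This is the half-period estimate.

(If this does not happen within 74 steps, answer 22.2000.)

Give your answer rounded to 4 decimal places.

Step 0: x=[6.3000] v=[0.0000]
Step 1: x=[6.1056] v=[-0.6480]
Step 2: x=[5.7357] v=[-1.2330]
Step 3: x=[5.2262] v=[-1.6982]
Step 4: x=[4.6267] v=[-1.9983]
Step 5: x=[3.9955] v=[-2.1041]
Step 6: x=[3.3939] v=[-2.0054]
Step 7: x=[2.8804] v=[-1.7118]
Step 8: x=[2.5049] v=[-1.2518]
Step 9: x=[2.3038] v=[-0.6702]
Step 10: x=[2.2968] v=[-0.0234]
Step 11: x=[2.4845] v=[0.6257]
First v>=0 after going negative at step 11, time=3.3000

Answer: 3.3000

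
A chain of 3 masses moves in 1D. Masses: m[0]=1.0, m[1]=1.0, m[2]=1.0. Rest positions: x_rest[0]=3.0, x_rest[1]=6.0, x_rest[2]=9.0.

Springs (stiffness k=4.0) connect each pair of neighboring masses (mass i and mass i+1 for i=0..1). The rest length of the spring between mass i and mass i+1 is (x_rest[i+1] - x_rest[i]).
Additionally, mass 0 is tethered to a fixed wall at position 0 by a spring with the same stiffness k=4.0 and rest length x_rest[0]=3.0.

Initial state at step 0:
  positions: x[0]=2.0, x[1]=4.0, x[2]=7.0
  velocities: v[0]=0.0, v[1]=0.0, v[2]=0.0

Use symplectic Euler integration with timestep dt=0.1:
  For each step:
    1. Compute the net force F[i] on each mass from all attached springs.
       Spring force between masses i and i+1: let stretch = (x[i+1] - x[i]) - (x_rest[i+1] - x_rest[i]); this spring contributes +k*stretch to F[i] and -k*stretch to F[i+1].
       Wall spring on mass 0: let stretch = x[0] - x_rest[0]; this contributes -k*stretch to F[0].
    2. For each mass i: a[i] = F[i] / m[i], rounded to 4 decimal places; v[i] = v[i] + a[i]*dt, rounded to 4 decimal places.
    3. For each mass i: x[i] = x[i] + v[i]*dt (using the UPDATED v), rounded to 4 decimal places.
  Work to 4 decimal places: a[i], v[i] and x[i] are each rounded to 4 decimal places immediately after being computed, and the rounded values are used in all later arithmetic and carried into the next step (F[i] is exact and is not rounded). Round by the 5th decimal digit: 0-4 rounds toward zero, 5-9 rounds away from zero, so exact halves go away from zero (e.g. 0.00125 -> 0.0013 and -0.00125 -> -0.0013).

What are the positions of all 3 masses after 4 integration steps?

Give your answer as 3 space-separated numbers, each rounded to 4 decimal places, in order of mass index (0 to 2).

Step 0: x=[2.0000 4.0000 7.0000] v=[0.0000 0.0000 0.0000]
Step 1: x=[2.0000 4.0400 7.0000] v=[0.0000 0.4000 0.0000]
Step 2: x=[2.0016 4.1168 7.0016] v=[0.0160 0.7680 0.0160]
Step 3: x=[2.0077 4.2244 7.0078] v=[0.0614 1.0758 0.0621]
Step 4: x=[2.0222 4.3547 7.0227] v=[0.1450 1.3025 0.1487]

Answer: 2.0222 4.3547 7.0227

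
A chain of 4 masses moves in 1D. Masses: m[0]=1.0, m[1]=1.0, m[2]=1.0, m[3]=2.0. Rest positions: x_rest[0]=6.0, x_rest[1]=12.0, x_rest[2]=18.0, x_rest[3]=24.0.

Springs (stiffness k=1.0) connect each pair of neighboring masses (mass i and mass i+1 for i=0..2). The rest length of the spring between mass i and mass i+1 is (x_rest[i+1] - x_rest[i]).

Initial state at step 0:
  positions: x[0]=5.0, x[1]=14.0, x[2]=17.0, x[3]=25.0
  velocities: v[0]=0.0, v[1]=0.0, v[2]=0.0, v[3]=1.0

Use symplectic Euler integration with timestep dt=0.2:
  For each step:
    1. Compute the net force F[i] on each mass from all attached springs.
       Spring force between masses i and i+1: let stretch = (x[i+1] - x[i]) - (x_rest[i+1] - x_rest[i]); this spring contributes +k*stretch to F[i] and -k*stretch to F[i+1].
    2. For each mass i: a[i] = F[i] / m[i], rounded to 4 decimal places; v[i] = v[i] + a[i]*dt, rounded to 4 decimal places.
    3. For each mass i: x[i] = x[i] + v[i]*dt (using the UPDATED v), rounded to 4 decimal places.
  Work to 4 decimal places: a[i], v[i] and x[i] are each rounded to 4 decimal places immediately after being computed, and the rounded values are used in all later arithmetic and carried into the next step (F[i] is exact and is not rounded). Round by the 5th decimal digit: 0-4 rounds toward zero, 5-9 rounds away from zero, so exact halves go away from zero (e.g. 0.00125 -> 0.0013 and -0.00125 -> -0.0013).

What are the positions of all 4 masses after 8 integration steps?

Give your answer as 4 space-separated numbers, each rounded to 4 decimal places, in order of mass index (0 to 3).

Answer: 7.0454 10.4480 20.4472 25.6297

Derivation:
Step 0: x=[5.0000 14.0000 17.0000 25.0000] v=[0.0000 0.0000 0.0000 1.0000]
Step 1: x=[5.1200 13.7600 17.2000 25.1600] v=[0.6000 -1.2000 1.0000 0.8000]
Step 2: x=[5.3456 13.3120 17.5808 25.2808] v=[1.1280 -2.2400 1.9040 0.6040]
Step 3: x=[5.6499 12.7161 18.0988 25.3676] v=[1.5213 -2.9795 2.5902 0.4340]
Step 4: x=[5.9968 12.0529 18.6923 25.4290] v=[1.7345 -3.3162 2.9674 0.3071]
Step 5: x=[6.3459 11.4130 19.2897 25.4757] v=[1.7457 -3.1995 2.9869 0.2334]
Step 6: x=[6.6577 10.8855 19.8195 25.5187] v=[1.5591 -2.6376 2.6488 0.2148]
Step 7: x=[6.8986 10.5462 20.2199 25.5677] v=[1.2047 -1.6964 2.0018 0.2449]
Step 8: x=[7.0454 10.4480 20.4472 25.6297] v=[0.7342 -0.4912 1.1366 0.3101]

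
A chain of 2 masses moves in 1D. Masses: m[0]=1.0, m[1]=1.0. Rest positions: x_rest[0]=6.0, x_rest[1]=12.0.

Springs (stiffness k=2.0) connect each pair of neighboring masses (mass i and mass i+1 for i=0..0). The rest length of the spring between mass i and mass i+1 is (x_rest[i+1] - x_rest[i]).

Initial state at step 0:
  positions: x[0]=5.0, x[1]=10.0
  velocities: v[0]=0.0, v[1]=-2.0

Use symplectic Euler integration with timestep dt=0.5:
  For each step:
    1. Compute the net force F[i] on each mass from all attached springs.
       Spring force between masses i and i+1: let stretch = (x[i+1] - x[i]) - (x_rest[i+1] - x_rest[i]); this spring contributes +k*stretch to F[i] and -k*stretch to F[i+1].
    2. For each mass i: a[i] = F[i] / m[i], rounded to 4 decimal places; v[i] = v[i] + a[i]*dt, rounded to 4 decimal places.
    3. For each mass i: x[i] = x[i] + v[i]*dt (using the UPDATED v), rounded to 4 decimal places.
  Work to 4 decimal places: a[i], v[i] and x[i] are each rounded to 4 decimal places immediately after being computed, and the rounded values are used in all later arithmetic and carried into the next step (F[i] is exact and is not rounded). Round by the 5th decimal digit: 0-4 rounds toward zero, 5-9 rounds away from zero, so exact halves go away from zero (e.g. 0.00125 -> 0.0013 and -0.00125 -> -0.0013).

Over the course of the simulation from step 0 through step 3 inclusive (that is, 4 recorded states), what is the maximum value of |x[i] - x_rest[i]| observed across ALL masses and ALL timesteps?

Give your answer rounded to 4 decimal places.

Step 0: x=[5.0000 10.0000] v=[0.0000 -2.0000]
Step 1: x=[4.5000 9.5000] v=[-1.0000 -1.0000]
Step 2: x=[3.5000 9.5000] v=[-2.0000 0.0000]
Step 3: x=[2.5000 9.5000] v=[-2.0000 0.0000]
Max displacement = 3.5000

Answer: 3.5000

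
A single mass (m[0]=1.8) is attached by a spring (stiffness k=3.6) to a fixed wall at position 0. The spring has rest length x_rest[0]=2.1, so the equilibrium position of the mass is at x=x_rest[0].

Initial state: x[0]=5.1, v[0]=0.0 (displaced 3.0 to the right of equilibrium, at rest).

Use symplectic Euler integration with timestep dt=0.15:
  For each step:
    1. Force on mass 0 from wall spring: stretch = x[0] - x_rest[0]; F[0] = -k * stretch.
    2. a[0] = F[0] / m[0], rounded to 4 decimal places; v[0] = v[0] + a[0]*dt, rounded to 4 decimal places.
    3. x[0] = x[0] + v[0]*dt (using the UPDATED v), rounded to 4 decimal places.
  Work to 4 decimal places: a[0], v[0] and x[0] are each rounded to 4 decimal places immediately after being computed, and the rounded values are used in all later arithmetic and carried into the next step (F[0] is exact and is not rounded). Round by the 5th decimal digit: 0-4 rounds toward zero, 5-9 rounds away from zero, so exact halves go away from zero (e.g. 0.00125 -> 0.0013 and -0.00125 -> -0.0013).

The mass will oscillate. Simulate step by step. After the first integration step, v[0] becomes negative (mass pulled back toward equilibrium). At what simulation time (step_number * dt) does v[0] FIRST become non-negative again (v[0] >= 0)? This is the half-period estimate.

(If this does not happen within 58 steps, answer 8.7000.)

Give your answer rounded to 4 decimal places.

Step 0: x=[5.1000] v=[0.0000]
Step 1: x=[4.9650] v=[-0.9000]
Step 2: x=[4.7011] v=[-1.7595]
Step 3: x=[4.3201] v=[-2.5398]
Step 4: x=[3.8392] v=[-3.2058]
Step 5: x=[3.2801] v=[-3.7276]
Step 6: x=[2.6679] v=[-4.0816]
Step 7: x=[2.0301] v=[-4.2520]
Step 8: x=[1.3955] v=[-4.2310]
Step 9: x=[0.7925] v=[-4.0197]
Step 10: x=[0.2484] v=[-3.6275]
Step 11: x=[-0.2124] v=[-3.0720]
Step 12: x=[-0.5691] v=[-2.3783]
Step 13: x=[-0.8057] v=[-1.5776]
Step 14: x=[-0.9116] v=[-0.7059]
Step 15: x=[-0.8820] v=[0.1976]
First v>=0 after going negative at step 15, time=2.2500

Answer: 2.2500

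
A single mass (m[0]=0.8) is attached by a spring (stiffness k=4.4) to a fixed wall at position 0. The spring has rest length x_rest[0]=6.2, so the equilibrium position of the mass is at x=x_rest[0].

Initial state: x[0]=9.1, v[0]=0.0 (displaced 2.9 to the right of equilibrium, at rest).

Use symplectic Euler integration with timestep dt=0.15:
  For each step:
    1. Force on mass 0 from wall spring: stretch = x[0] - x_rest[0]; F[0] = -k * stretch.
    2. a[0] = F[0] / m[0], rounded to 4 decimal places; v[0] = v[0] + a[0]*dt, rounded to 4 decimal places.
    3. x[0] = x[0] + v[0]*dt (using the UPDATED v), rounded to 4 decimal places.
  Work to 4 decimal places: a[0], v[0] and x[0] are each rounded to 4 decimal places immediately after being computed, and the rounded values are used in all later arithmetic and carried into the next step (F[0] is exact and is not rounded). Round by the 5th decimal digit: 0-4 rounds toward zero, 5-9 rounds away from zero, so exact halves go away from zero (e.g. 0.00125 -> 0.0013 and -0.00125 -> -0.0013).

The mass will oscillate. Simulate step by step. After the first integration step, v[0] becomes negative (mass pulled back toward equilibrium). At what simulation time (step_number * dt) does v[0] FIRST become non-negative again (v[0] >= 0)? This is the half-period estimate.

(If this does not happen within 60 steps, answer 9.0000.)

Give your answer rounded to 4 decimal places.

Answer: 1.3500

Derivation:
Step 0: x=[9.1000] v=[0.0000]
Step 1: x=[8.7411] v=[-2.3925]
Step 2: x=[8.0678] v=[-4.4889]
Step 3: x=[7.1633] v=[-6.0298]
Step 4: x=[6.1396] v=[-6.8245]
Step 5: x=[5.1234] v=[-6.7747]
Step 6: x=[4.2404] v=[-5.8865]
Step 7: x=[3.5999] v=[-4.2698]
Step 8: x=[3.2812] v=[-2.1247]
Step 9: x=[3.3237] v=[0.2833]
First v>=0 after going negative at step 9, time=1.3500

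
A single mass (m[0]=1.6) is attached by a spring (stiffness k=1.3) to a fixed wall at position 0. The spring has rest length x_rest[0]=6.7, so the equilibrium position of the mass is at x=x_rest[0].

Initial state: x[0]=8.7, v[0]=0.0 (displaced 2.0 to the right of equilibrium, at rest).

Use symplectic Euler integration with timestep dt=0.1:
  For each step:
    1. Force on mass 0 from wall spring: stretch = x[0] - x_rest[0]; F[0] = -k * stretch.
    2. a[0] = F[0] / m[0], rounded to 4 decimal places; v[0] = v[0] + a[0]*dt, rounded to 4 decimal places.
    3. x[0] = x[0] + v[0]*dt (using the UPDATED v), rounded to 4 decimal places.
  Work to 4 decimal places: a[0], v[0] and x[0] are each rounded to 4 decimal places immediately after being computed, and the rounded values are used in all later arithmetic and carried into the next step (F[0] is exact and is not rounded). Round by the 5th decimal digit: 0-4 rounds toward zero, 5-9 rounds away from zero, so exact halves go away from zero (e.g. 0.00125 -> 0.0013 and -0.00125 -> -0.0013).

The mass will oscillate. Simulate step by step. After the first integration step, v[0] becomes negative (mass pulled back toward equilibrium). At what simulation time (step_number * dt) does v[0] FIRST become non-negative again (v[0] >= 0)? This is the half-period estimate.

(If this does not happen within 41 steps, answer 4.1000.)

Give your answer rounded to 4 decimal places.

Step 0: x=[8.7000] v=[0.0000]
Step 1: x=[8.6838] v=[-0.1625]
Step 2: x=[8.6514] v=[-0.3237]
Step 3: x=[8.6032] v=[-0.4823]
Step 4: x=[8.5395] v=[-0.6369]
Step 5: x=[8.4609] v=[-0.7864]
Step 6: x=[8.3680] v=[-0.9295]
Step 7: x=[8.2615] v=[-1.0650]
Step 8: x=[8.1423] v=[-1.1919]
Step 9: x=[8.0114] v=[-1.3091]
Step 10: x=[7.8698] v=[-1.4157]
Step 11: x=[7.7187] v=[-1.5108]
Step 12: x=[7.5593] v=[-1.5936]
Step 13: x=[7.3930] v=[-1.6634]
Step 14: x=[7.2210] v=[-1.7197]
Step 15: x=[7.0448] v=[-1.7620]
Step 16: x=[6.8658] v=[-1.7900]
Step 17: x=[6.6855] v=[-1.8035]
Step 18: x=[6.5053] v=[-1.8023]
Step 19: x=[6.3267] v=[-1.7865]
Step 20: x=[6.1511] v=[-1.7562]
Step 21: x=[5.9799] v=[-1.7116]
Step 22: x=[5.8146] v=[-1.6531]
Step 23: x=[5.6565] v=[-1.5812]
Step 24: x=[5.5069] v=[-1.4964]
Step 25: x=[5.3670] v=[-1.3995]
Step 26: x=[5.2379] v=[-1.2912]
Step 27: x=[5.1207] v=[-1.1724]
Step 28: x=[5.0163] v=[-1.0441]
Step 29: x=[4.9256] v=[-0.9073]
Step 30: x=[4.8493] v=[-0.7631]
Step 31: x=[4.7880] v=[-0.6127]
Step 32: x=[4.7423] v=[-0.4574]
Step 33: x=[4.7125] v=[-0.2983]
Step 34: x=[4.6988] v=[-0.1368]
Step 35: x=[4.7014] v=[0.0258]
First v>=0 after going negative at step 35, time=3.5000

Answer: 3.5000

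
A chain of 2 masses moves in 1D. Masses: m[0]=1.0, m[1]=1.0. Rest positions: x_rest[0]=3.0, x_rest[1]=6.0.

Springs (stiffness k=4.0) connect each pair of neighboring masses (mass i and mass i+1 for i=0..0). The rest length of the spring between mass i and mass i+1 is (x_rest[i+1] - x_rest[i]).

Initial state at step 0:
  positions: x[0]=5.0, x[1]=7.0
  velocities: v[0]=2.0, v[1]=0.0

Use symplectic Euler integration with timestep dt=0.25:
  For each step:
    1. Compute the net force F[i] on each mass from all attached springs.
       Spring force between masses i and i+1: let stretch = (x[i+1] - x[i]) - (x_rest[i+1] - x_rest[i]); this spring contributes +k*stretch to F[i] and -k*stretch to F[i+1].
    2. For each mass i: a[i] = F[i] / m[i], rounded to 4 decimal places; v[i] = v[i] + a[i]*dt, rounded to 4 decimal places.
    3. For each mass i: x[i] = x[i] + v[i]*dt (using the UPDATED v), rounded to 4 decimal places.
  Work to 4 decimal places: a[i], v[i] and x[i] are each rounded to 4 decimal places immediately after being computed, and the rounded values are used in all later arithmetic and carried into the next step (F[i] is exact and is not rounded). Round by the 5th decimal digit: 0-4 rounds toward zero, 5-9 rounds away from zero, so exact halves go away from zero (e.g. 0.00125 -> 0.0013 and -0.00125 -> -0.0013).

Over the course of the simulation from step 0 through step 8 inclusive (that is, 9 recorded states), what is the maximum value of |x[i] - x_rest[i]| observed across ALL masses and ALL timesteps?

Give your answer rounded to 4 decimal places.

Answer: 3.8478

Derivation:
Step 0: x=[5.0000 7.0000] v=[2.0000 0.0000]
Step 1: x=[5.2500 7.2500] v=[1.0000 1.0000]
Step 2: x=[5.2500 7.7500] v=[0.0000 2.0000]
Step 3: x=[5.1250 8.3750] v=[-0.5000 2.5000]
Step 4: x=[5.0625 8.9375] v=[-0.2500 2.2500]
Step 5: x=[5.2188 9.2813] v=[0.6250 1.3750]
Step 6: x=[5.6407 9.3594] v=[1.6875 0.3125]
Step 7: x=[6.2423 9.2579] v=[2.4062 -0.4062]
Step 8: x=[6.8478 9.1525] v=[2.4218 -0.4218]
Max displacement = 3.8478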